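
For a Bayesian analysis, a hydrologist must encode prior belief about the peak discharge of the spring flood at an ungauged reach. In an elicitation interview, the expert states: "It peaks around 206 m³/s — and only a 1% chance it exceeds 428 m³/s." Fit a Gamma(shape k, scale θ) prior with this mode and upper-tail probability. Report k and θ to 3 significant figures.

k ≈ 10.1, θ ≈ 22.6

Gamma(k,θ) with k>1 has mode (k−1)θ, so θ = 206/(k−1).
Need P(X < 428) = 0.99 with θ tied to k this way. Start at k = 2, θ = 206: P(X<428) ≈ 0.615.
Too low — raise k to concentrate. Iterating converges to k ≈ 10.1.
Then θ = 206/(10.1−1) ≈ 22.6.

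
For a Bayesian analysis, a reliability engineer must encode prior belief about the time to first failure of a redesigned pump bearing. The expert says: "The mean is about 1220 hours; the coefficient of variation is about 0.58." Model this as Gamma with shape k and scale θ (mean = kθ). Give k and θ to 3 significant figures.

k ≈ 2.97, θ ≈ 410

For Gamma(k, scale θ): mean = kθ, variance = kθ², so CV = 1/√k.
CV = 0.58, hence k = 1/CV² = 2.97.
Then θ = mean/k = 1220/2.97 = 410.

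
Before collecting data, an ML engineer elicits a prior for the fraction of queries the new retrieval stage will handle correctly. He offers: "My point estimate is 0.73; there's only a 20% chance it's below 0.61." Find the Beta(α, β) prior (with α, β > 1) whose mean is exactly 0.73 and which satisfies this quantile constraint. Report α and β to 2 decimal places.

α ≈ 6.39, β ≈ 2.37

With mean 0.73 fixed, write α = 0.73s, β = 0.27s where s = α+β.
Need P(θ < 0.61) = 0.2 under Beta(0.73s, 0.27s). Normal approximation: (q−m)/√(m(1−m)/s) ≈ z_{0.2} = -0.842, so s ≈ 0.73·0.27·(-0.842)²/(0.61−0.73)² = 9.7.
At s = 9.7: P(θ<0.61) ≈ 0.191. Adjusting to match 0.2 gives s ≈ 8.76.
So α = 0.73·8.76 ≈ 6.39, β = 0.27·8.76 ≈ 2.37.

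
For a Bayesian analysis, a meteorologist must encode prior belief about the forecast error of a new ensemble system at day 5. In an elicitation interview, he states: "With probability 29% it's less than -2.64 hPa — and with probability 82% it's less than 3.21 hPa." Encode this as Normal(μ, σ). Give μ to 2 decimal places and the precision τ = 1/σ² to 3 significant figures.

μ = -0.44, τ = 0.063

For Normal(μ,σ), the p-quantile is μ + z_p·σ. Here z_{0.29} = -0.5534, z_{0.82} = 0.9154.
So -2.64 = μ − 0.5534σ and 3.21 = μ + 0.9154σ.
Subtracting: σ = (3.21 − -2.64)/(0.9154 − (-0.5534)) = 3.98.
Then μ = -2.64 − (-0.5534)·3.98 = -0.44.
Precision τ = 1/σ² = 1/3.983² = 0.063.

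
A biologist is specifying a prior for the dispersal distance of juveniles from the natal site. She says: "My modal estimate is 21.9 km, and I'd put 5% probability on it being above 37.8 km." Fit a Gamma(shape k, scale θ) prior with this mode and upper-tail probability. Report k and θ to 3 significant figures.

Gamma(k,θ) with k>1 has mode (k−1)θ, so θ = 21.9/(k−1).
Need P(X < 37.8) = 0.95 with θ tied to k this way. Start at k = 2, θ = 21.9: P(X<37.8) ≈ 0.515.
Too low — raise k to concentrate. Iterating converges to k ≈ 10.4.
Then θ = 21.9/(10.4−1) ≈ 2.34.

k ≈ 10.4, θ ≈ 2.34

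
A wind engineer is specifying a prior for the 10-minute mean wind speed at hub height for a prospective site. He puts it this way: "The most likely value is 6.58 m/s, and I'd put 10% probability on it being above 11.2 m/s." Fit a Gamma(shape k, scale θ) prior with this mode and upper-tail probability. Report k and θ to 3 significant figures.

Gamma(k,θ) with k>1 has mode (k−1)θ, so θ = 6.58/(k−1).
Need P(X < 11.2) = 0.9 with θ tied to k this way. Start at k = 2, θ = 6.58: P(X<11.2) ≈ 0.507.
Too low — raise k to concentrate. Iterating converges to k ≈ 7.69.
Then θ = 6.58/(7.69−1) ≈ 0.983.

k ≈ 7.69, θ ≈ 0.983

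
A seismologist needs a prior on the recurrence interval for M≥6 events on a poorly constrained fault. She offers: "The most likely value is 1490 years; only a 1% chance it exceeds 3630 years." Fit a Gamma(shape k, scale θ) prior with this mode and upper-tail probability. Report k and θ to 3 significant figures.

k ≈ 6.95, θ ≈ 250

Gamma(k,θ) with k>1 has mode (k−1)θ, so θ = 1490/(k−1).
Need P(X < 3630) = 0.99 with θ tied to k this way. Start at k = 2, θ = 1490: P(X<3630) ≈ 0.699.
Too low — raise k to concentrate. Iterating converges to k ≈ 6.95.
Then θ = 1490/(6.95−1) ≈ 250.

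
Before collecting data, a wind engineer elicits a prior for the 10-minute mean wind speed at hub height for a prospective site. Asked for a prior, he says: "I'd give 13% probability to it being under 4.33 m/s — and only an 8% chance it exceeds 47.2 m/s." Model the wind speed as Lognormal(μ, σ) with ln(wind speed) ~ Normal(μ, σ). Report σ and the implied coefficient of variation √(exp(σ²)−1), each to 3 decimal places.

σ ≈ 0.944, CV ≈ 1.198

If T ~ Lognormal(μ,σ) then ln T ~ Normal(μ,σ), so the p-quantile of ln T is μ + z_p·σ.
ln(4.33) = 1.466 and ln(47.2) = 3.854; z_{0.13} = -1.126, z_{0.92} = 1.405.
σ = (3.854 − 1.466)/(1.405 − (-1.126)) = 0.944.
μ = 1.466 − (-1.126)·0.944 = 2.528.
CV = √(exp(σ²)−1) = √(exp(0.8905)−1) = 1.198.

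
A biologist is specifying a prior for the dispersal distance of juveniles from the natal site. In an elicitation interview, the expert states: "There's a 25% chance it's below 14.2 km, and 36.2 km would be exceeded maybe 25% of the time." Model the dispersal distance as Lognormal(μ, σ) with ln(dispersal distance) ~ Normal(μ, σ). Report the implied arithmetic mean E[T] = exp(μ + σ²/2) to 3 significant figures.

If T ~ Lognormal(μ,σ) then ln T ~ Normal(μ,σ), so the p-quantile of ln T is μ + z_p·σ.
ln(14.2) = 2.653 and ln(36.2) = 3.589; z_{0.25} = -0.6745, z_{0.75} = 0.6745.
σ = (3.589 − 2.653)/(0.6745 − (-0.6745)) = 0.694.
μ = 2.653 − (-0.6745)·0.694 = 3.121.
E[T] = exp(μ + σ²/2) = exp(3.121 + 0.2406) = 28.8 km.

E[T] ≈ 28.8 km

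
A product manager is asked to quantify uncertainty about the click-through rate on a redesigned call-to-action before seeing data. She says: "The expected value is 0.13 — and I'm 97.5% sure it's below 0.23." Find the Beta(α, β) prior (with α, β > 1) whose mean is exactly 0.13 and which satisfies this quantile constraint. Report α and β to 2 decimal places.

With mean 0.13 fixed, write α = 0.13s, β = 0.87s where s = α+β.
Need P(θ < 0.23) = 0.975 under Beta(0.13s, 0.87s). Normal approximation: (q−m)/√(m(1−m)/s) ≈ z_{0.975} = 1.96, so s ≈ 0.13·0.87·(1.96)²/(0.23−0.13)² = 43.4.
At s = 43.4: P(θ<0.23) ≈ 0.961. Adjusting to match 0.975 gives s ≈ 54.75.
So α = 0.13·54.75 ≈ 7.12, β = 0.87·54.75 ≈ 47.63.

α ≈ 7.12, β ≈ 47.63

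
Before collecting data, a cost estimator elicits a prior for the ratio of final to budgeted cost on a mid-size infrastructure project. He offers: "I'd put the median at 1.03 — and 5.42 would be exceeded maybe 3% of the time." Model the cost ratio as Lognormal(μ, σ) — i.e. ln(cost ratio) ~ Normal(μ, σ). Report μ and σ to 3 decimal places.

μ ≈ 0.030, σ ≈ 0.883

If T ~ Lognormal(μ,σ) then ln T ~ Normal(μ,σ), so the p-quantile of ln T is μ + z_p·σ.
ln(1.03) = 0.02956 and ln(5.42) = 1.69; z_{0.5} = 0, z_{0.97} = 1.881.
σ = (1.69 − 0.02956)/(1.881 − (0)) = 0.883.
μ = 0.02956 − (0)·0.883 = 0.030.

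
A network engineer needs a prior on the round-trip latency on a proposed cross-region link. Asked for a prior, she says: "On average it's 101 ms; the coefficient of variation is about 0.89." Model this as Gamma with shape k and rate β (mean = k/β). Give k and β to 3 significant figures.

For Gamma(k, rate β): mean = k/β, variance = k/β², so CV = 1/√k.
CV = 0.89, hence k = 1/CV² = 1.26.
Then β = k/mean = 1.26/101 = 0.0125.

k ≈ 1.26, β ≈ 0.0125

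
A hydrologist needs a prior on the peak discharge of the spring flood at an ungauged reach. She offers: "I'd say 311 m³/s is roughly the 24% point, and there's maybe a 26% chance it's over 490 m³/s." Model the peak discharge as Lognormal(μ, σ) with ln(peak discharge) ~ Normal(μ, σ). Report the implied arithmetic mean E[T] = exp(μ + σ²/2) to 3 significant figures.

If T ~ Lognormal(μ,σ) then ln T ~ Normal(μ,σ), so the p-quantile of ln T is μ + z_p·σ.
ln(311) = 5.74 and ln(490) = 6.194; z_{0.24} = -0.7063, z_{0.74} = 0.6433.
σ = (6.194 − 5.74)/(0.6433 − (-0.7063)) = 0.337.
μ = 5.74 − (-0.7063)·0.337 = 5.978.
E[T] = exp(μ + σ²/2) = exp(5.978 + 0.0567) = 418 m³/s.

E[T] ≈ 418 m³/s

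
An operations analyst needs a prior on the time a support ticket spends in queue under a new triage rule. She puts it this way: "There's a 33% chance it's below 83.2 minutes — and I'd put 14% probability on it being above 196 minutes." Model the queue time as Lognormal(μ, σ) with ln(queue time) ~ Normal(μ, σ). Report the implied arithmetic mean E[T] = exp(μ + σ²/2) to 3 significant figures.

E[T] ≈ 125 minutes

If T ~ Lognormal(μ,σ) then ln T ~ Normal(μ,σ), so the p-quantile of ln T is μ + z_p·σ.
ln(83.2) = 4.421 and ln(196) = 5.278; z_{0.33} = -0.4399, z_{0.86} = 1.08.
σ = (5.278 − 4.421)/(1.08 − (-0.4399)) = 0.564.
μ = 4.421 − (-0.4399)·0.564 = 4.669.
E[T] = exp(μ + σ²/2) = exp(4.669 + 0.1588) = 125 minutes.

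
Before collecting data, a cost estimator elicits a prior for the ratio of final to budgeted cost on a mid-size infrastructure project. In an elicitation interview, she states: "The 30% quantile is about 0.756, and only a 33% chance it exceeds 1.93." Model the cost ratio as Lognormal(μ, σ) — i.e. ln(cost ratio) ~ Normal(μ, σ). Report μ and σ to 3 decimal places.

μ ≈ 0.230, σ ≈ 0.972

If T ~ Lognormal(μ,σ) then ln T ~ Normal(μ,σ), so the p-quantile of ln T is μ + z_p·σ.
ln(0.756) = -0.2797 and ln(1.93) = 0.6575; z_{0.3} = -0.5244, z_{0.67} = 0.4399.
σ = (0.6575 − -0.2797)/(0.4399 − (-0.5244)) = 0.972.
μ = -0.2797 − (-0.5244)·0.972 = 0.230.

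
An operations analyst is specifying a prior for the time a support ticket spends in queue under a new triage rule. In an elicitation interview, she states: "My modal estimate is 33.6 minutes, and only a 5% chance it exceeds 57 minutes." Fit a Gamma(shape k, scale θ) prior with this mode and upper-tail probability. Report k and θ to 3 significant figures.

k ≈ 11, θ ≈ 3.36

Gamma(k,θ) with k>1 has mode (k−1)θ, so θ = 33.6/(k−1).
Need P(X < 57) = 0.95 with θ tied to k this way. Start at k = 2, θ = 33.6: P(X<57) ≈ 0.506.
Too low — raise k to concentrate. Iterating converges to k ≈ 11.
Then θ = 33.6/(11−1) ≈ 3.36.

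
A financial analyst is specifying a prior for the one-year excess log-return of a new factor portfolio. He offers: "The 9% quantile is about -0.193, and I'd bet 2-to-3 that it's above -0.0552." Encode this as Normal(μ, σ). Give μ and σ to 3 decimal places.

μ = -0.077, σ = 0.086

For Normal(μ,σ), the p-quantile is μ + z_p·σ. Here z_{0.09} = -1.341, z_{0.6} = 0.2533.
So -0.193 = μ − 1.341σ and -0.0552 = μ + 0.2533σ.
Subtracting: σ = (-0.0552 − -0.193)/(0.2533 − (-1.341)) = 0.086.
Then μ = -0.193 − (-1.341)·0.086 = -0.077.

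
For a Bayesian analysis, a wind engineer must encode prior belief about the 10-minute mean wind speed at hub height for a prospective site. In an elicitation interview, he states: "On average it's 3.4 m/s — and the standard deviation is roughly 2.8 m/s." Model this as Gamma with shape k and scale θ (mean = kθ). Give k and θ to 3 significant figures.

For Gamma(k, scale θ): mean = kθ, variance = kθ², so CV = 1/√k.
CV = SD/mean = 2.8/3.4 = 0.8235, hence k = 1/CV² = 1.47.
Then θ = mean/k = 3.4/1.47 = 2.31.

k ≈ 1.47, θ ≈ 2.31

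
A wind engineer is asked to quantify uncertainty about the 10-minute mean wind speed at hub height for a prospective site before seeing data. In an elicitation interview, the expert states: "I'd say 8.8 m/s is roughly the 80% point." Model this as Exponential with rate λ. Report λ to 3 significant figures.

λ ≈ 0.183

P(T < 8.8) = 1 − e^(−λ·8.8) = 0.8, so λ = −ln(1−0.8)/8.8 = −ln(0.2)/8.8 = 0.183.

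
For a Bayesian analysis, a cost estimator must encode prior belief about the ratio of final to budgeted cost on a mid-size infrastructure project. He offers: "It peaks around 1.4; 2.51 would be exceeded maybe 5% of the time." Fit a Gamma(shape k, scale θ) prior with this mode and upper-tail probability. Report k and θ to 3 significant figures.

k ≈ 9.18, θ ≈ 0.171

Gamma(k,θ) with k>1 has mode (k−1)θ, so θ = 1.4/(k−1).
Need P(X < 2.51) = 0.95 with θ tied to k this way. Start at k = 2, θ = 1.4: P(X<2.51) ≈ 0.535.
Too low — raise k to concentrate. Iterating converges to k ≈ 9.18.
Then θ = 1.4/(9.18−1) ≈ 0.171.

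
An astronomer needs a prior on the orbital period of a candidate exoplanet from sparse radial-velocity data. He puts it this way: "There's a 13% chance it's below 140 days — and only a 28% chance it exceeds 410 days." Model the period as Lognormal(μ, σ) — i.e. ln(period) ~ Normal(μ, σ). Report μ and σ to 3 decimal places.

If T ~ Lognormal(μ,σ) then ln T ~ Normal(μ,σ), so the p-quantile of ln T is μ + z_p·σ.
ln(140) = 4.942 and ln(410) = 6.016; z_{0.13} = -1.126, z_{0.72} = 0.5828.
σ = (6.016 − 4.942)/(0.5828 − (-1.126)) = 0.629.
μ = 4.942 − (-1.126)·0.629 = 5.650.

μ ≈ 5.650, σ ≈ 0.629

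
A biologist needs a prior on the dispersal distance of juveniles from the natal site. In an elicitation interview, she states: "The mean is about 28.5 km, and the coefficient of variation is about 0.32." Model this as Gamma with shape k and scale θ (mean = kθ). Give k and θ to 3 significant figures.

For Gamma(k, scale θ): mean = kθ, variance = kθ², so CV = 1/√k.
CV = 0.32, hence k = 1/CV² = 9.77.
Then θ = mean/k = 28.5/9.77 = 2.92.

k ≈ 9.77, θ ≈ 2.92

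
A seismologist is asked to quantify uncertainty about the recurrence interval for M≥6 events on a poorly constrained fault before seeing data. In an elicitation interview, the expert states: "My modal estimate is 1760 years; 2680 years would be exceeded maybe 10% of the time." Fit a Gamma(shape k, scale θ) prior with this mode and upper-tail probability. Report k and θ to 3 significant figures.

k ≈ 11.5, θ ≈ 167

Gamma(k,θ) with k>1 has mode (k−1)θ, so θ = 1760/(k−1).
Need P(X < 2680) = 0.9 with θ tied to k this way. Start at k = 2, θ = 1760: P(X<2680) ≈ 0.450.
Too low — raise k to concentrate. Iterating converges to k ≈ 11.5.
Then θ = 1760/(11.5−1) ≈ 167.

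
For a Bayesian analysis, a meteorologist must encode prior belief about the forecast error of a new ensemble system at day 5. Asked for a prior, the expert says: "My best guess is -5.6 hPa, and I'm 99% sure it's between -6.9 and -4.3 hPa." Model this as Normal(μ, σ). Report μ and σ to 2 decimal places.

A symmetric 99% interval runs μ ± z·σ with z = 2.576.
Half-width = 1.3, so σ = 1.3/2.576 = 0.50.
μ is the stated best guess, -5.60.

μ = -5.60, σ = 0.50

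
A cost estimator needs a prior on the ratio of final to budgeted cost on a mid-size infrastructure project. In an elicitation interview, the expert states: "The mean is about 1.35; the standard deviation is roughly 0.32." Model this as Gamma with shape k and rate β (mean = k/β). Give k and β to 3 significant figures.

For Gamma(k, rate β): mean = k/β, variance = k/β², so CV = 1/√k.
CV = SD/mean = 0.32/1.35 = 0.237, hence k = 1/CV² = 17.8.
Then β = k/mean = 17.8/1.35 = 13.2.

k ≈ 17.8, β ≈ 13.2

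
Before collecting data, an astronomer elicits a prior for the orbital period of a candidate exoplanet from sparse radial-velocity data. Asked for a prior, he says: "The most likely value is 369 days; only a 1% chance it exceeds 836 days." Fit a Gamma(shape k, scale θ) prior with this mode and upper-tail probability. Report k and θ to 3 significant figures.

k ≈ 8.17, θ ≈ 51.5

Gamma(k,θ) with k>1 has mode (k−1)θ, so θ = 369/(k−1).
Need P(X < 836) = 0.99 with θ tied to k this way. Start at k = 2, θ = 369: P(X<836) ≈ 0.661.
Too low — raise k to concentrate. Iterating converges to k ≈ 8.17.
Then θ = 369/(8.17−1) ≈ 51.5.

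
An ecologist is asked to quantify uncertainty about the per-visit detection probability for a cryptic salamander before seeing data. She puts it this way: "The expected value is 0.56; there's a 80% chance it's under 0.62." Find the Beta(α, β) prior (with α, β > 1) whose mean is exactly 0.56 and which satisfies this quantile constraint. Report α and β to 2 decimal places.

α ≈ 27.43, β ≈ 21.55

With mean 0.56 fixed, write α = 0.56s, β = 0.44s where s = α+β.
Need P(θ < 0.62) = 0.8 under Beta(0.56s, 0.44s). Normal approximation: (q−m)/√(m(1−m)/s) ≈ z_{0.8} = 0.842, so s ≈ 0.56·0.44·(0.842)²/(0.62−0.56)² = 48.5.
At s = 48.5: P(θ<0.62) ≈ 0.799. Adjusting to match 0.8 gives s ≈ 48.98.
So α = 0.56·48.98 ≈ 27.43, β = 0.44·48.98 ≈ 21.55.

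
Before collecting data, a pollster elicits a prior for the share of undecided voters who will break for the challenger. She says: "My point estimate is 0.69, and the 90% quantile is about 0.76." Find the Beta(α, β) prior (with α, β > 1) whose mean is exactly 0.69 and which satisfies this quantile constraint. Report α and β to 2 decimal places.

With mean 0.69 fixed, write α = 0.69s, β = 0.31s where s = α+β.
Need P(θ < 0.76) = 0.9 under Beta(0.69s, 0.31s). Normal approximation: (q−m)/√(m(1−m)/s) ≈ z_{0.9} = 1.28, so s ≈ 0.69·0.31·(1.28)²/(0.76−0.69)² = 71.7.
At s = 71.7: P(θ<0.76) ≈ 0.905. Adjusting to match 0.9 gives s ≈ 68.75.
So α = 0.69·68.75 ≈ 47.44, β = 0.31·68.75 ≈ 21.31.

α ≈ 47.44, β ≈ 21.31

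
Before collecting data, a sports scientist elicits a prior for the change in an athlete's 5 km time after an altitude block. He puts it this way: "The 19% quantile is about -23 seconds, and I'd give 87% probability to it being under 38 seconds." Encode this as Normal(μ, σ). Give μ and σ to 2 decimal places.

μ = 3.72, σ = 30.43

For Normal(μ,σ), the p-quantile is μ + z_p·σ. Here z_{0.19} = -0.8779, z_{0.87} = 1.126.
So -23 = μ − 0.8779σ and 38 = μ + 1.126σ.
Subtracting: σ = (38 − -23)/(1.126 − (-0.8779)) = 30.43.
Then μ = -23 − (-0.8779)·30.43 = 3.72.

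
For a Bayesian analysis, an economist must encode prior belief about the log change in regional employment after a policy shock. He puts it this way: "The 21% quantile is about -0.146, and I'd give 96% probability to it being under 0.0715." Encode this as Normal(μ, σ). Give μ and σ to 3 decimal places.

For Normal(μ,σ), the p-quantile is μ + z_p·σ. Here z_{0.21} = -0.8064, z_{0.96} = 1.751.
So -0.146 = μ − 0.8064σ and 0.0715 = μ + 1.751σ.
Subtracting: σ = (0.0715 − -0.146)/(1.751 − (-0.8064)) = 0.085.
Then μ = -0.146 − (-0.8064)·0.085 = -0.077.

μ = -0.077, σ = 0.085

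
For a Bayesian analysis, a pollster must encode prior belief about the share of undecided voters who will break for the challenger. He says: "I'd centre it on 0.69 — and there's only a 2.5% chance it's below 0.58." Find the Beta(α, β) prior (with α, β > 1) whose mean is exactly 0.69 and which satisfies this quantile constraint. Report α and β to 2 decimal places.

With mean 0.69 fixed, write α = 0.69s, β = 0.31s where s = α+β.
Need P(θ < 0.58) = 0.025 under Beta(0.69s, 0.31s). Normal approximation: (q−m)/√(m(1−m)/s) ≈ z_{0.025} = -1.96, so s ≈ 0.69·0.31·(-1.96)²/(0.58−0.69)² = 67.9.
At s = 67.9: P(θ<0.58) ≈ 0.029. Adjusting to match 0.025 gives s ≈ 72.88.
So α = 0.69·72.88 ≈ 50.29, β = 0.31·72.88 ≈ 22.59.

α ≈ 50.29, β ≈ 22.59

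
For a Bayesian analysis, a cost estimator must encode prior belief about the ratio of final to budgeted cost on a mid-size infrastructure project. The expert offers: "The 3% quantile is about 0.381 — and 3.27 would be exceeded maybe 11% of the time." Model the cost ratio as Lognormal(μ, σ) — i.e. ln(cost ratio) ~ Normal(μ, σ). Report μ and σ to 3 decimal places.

If T ~ Lognormal(μ,σ) then ln T ~ Normal(μ,σ), so the p-quantile of ln T is μ + z_p·σ.
ln(0.381) = -0.965 and ln(3.27) = 1.185; z_{0.03} = -1.881, z_{0.89} = 1.227.
σ = (1.185 − -0.965)/(1.227 − (-1.881)) = 0.692.
μ = -0.965 − (-1.881)·0.692 = 0.336.

μ ≈ 0.336, σ ≈ 0.692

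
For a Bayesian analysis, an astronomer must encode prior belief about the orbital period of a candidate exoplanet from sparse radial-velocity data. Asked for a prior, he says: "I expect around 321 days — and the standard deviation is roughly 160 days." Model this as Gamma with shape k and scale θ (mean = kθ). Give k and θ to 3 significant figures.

k ≈ 4.03, θ ≈ 79.8

For Gamma(k, scale θ): mean = kθ, variance = kθ², so CV = 1/√k.
CV = SD/mean = 160/321 = 0.4984, hence k = 1/CV² = 4.03.
Then θ = mean/k = 321/4.03 = 79.8.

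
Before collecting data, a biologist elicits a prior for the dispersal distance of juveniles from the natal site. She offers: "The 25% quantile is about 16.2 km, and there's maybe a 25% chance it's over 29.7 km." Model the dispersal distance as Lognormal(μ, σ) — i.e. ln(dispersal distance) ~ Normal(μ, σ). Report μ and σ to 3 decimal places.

If T ~ Lognormal(μ,σ) then ln T ~ Normal(μ,σ), so the p-quantile of ln T is μ + z_p·σ.
ln(16.2) = 2.785 and ln(29.7) = 3.391; z_{0.25} = -0.6745, z_{0.75} = 0.6745.
σ = (3.391 − 2.785)/(0.6745 − (-0.6745)) = 0.449.
μ = 2.785 − (-0.6745)·0.449 = 3.088.

μ ≈ 3.088, σ ≈ 0.449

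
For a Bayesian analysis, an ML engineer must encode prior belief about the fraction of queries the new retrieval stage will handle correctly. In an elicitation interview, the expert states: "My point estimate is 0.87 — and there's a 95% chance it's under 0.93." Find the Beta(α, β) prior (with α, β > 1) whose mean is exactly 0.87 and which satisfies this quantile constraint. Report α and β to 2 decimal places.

With mean 0.87 fixed, write α = 0.87s, β = 0.13s where s = α+β.
Need P(θ < 0.93) = 0.95 under Beta(0.87s, 0.13s). Normal approximation: (q−m)/√(m(1−m)/s) ≈ z_{0.95} = 1.64, so s ≈ 0.87·0.13·(1.64)²/(0.93−0.87)² = 85.0.
At s = 85.0: P(θ<0.93) ≈ 0.969. Adjusting to match 0.95 gives s ≈ 67.71.
So α = 0.87·67.71 ≈ 58.91, β = 0.13·67.71 ≈ 8.80.

α ≈ 58.91, β ≈ 8.80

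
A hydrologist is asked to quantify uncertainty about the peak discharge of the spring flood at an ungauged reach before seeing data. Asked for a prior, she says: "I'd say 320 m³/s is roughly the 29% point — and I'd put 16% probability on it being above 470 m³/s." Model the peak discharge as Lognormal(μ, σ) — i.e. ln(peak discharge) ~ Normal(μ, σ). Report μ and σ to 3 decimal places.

μ ≈ 5.906, σ ≈ 0.248

If T ~ Lognormal(μ,σ) then ln T ~ Normal(μ,σ), so the p-quantile of ln T is μ + z_p·σ.
ln(320) = 5.768 and ln(470) = 6.153; z_{0.29} = -0.5534, z_{0.84} = 0.9945.
σ = (6.153 − 5.768)/(0.9945 − (-0.5534)) = 0.248.
μ = 5.768 − (-0.5534)·0.248 = 5.906.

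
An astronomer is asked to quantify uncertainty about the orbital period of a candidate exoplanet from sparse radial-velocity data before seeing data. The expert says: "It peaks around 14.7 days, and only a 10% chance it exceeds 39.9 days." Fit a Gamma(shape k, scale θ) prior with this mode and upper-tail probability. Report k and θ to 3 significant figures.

k ≈ 2.92, θ ≈ 7.66

Gamma(k,θ) with k>1 has mode (k−1)θ, so θ = 14.7/(k−1).
Need P(X < 39.9) = 0.9 with θ tied to k this way. Start at k = 2, θ = 14.7: P(X<39.9) ≈ 0.754.
Too low — raise k to concentrate. Iterating converges to k ≈ 2.92.
Then θ = 14.7/(2.92−1) ≈ 7.66.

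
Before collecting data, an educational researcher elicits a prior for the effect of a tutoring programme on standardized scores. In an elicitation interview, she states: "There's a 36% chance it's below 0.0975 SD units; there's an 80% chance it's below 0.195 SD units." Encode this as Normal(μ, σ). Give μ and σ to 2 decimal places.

For Normal(μ,σ), the p-quantile is μ + z_p·σ. Here z_{0.36} = -0.3585, z_{0.8} = 0.8416.
So 0.0975 = μ − 0.3585σ and 0.195 = μ + 0.8416σ.
Subtracting: σ = (0.195 − 0.0975)/(0.8416 − (-0.3585)) = 0.08.
Then μ = 0.0975 − (-0.3585)·0.08 = 0.13.

μ = 0.13, σ = 0.08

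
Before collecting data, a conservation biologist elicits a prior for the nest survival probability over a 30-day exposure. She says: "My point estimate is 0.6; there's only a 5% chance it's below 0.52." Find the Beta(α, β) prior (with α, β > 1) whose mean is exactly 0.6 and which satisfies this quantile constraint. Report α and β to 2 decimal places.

With mean 0.6 fixed, write α = 0.6s, β = 0.4s where s = α+β.
Need P(θ < 0.52) = 0.05 under Beta(0.6s, 0.4s). Normal approximation: (q−m)/√(m(1−m)/s) ≈ z_{0.05} = -1.64, so s ≈ 0.6·0.4·(-1.64)²/(0.52−0.6)² = 101.5.
At s = 101.5: P(θ<0.52) ≈ 0.052. Adjusting to match 0.05 gives s ≈ 103.42.
So α = 0.6·103.42 ≈ 62.05, β = 0.4·103.42 ≈ 41.37.

α ≈ 62.05, β ≈ 41.37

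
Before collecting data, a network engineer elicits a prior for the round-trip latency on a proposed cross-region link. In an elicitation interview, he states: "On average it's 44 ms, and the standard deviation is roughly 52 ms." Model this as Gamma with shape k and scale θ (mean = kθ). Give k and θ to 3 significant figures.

k ≈ 0.716, θ ≈ 61.5

For Gamma(k, scale θ): mean = kθ, variance = kθ², so CV = 1/√k.
CV = SD/mean = 52/44 = 1.182, hence k = 1/CV² = 0.716.
Then θ = mean/k = 44/0.716 = 61.5.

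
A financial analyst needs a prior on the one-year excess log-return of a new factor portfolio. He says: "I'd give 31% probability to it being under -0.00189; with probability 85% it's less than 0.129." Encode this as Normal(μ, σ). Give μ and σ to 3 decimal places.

The p-quantile of Normal(μ,σ) is μ + z_p·σ, with z_{0.31} = -0.4959 and z_{0.85} = 1.036.
Eliminate σ: μ = (z₂·x₁ − z₁·x₂)/(z₂ − z₁) = (1.036·-0.00189 − (-0.4959)·0.129)/1.532 = 0.040.
Then σ = (x₂ − x₁)/(z₂ − z₁) = (0.129 − -0.00189)/1.532 = 0.085.

μ = 0.040, σ = 0.085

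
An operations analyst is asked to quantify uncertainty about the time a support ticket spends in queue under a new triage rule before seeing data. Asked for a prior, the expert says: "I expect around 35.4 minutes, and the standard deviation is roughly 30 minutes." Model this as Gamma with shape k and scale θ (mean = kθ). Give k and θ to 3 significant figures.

k ≈ 1.39, θ ≈ 25.4

For Gamma(k, scale θ): mean = kθ, variance = kθ², so CV = 1/√k.
CV = SD/mean = 30/35.4 = 0.8475, hence k = 1/CV² = 1.39.
Then θ = mean/k = 35.4/1.39 = 25.4.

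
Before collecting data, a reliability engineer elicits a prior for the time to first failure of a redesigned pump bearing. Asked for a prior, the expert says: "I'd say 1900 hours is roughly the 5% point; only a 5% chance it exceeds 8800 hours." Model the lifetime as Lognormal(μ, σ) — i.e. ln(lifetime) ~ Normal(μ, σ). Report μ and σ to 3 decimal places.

μ ≈ 8.316, σ ≈ 0.466

If T ~ Lognormal(μ,σ) then ln T ~ Normal(μ,σ), so the p-quantile of ln T is μ + z_p·σ.
ln(1900) = 7.55 and ln(8800) = 9.083; z_{0.05} = -1.645, z_{0.95} = 1.645.
σ = (9.083 − 7.55)/(1.645 − (-1.645)) = 0.466.
μ = 7.55 − (-1.645)·0.466 = 8.316.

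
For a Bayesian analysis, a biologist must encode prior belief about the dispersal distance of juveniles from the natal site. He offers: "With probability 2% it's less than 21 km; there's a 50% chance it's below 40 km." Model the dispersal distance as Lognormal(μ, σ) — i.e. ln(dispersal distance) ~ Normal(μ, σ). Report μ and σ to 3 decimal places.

If T ~ Lognormal(μ,σ) then ln T ~ Normal(μ,σ), so the p-quantile of ln T is μ + z_p·σ.
ln(21) = 3.045 and ln(40) = 3.689; z_{0.02} = -2.054, z_{0.5} = 0.
σ = (3.689 − 3.045)/(0 − (-2.054)) = 0.314.
μ = 3.045 − (-2.054)·0.314 = 3.689.

μ ≈ 3.689, σ ≈ 0.314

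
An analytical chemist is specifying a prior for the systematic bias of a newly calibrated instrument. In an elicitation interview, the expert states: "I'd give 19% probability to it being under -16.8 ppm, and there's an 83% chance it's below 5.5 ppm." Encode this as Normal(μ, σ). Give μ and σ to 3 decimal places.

μ = -6.114, σ = 12.172

For Normal(μ,σ), the p-quantile is μ + z_p·σ. Here z_{0.19} = -0.8779, z_{0.83} = 0.9542.
So -16.8 = μ − 0.8779σ and 5.5 = μ + 0.9542σ.
Subtracting: σ = (5.5 − -16.8)/(0.9542 − (-0.8779)) = 12.172.
Then μ = -16.8 − (-0.8779)·12.172 = -6.114.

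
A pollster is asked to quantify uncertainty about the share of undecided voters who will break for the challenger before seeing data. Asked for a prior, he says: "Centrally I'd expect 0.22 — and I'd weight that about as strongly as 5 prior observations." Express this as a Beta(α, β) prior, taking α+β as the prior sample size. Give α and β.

Under the effective-sample-size interpretation, Beta(α, β) has prior mean α/(α+β) and prior sample size α+β.
So α+β = 5 and α/(α+β) = 0.22, giving α = 0.22·5 = 1.1 and β = 5 − 1.1 = 3.9.

α = 1.1, β = 3.9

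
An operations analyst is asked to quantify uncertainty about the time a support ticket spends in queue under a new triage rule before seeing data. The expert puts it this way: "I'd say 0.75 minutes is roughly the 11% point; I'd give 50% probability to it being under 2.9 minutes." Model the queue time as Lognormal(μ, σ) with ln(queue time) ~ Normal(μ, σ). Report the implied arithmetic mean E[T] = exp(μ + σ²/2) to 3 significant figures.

E[T] ≈ 5.33 minutes

If T ~ Lognormal(μ,σ) then ln T ~ Normal(μ,σ), so the p-quantile of ln T is μ + z_p·σ.
ln(0.75) = -0.2877 and ln(2.9) = 1.065; z_{0.11} = -1.227, z_{0.5} = 0.
σ = (1.065 − -0.2877)/(0 − (-1.227)) = 1.103.
μ = -0.2877 − (-1.227)·1.103 = 1.065.
E[T] = exp(μ + σ²/2) = exp(1.065 + 0.6079) = 5.33 minutes.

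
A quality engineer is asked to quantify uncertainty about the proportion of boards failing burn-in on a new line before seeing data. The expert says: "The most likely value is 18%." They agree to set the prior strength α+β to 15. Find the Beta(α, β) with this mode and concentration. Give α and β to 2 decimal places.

For α,β > 1 the Beta mode is (α−1)/(α+β−2). With α+β = 15, the mode is (α−1)/13.
Set (α−1)/13 = 0.18 → α = 1 + 0.18·13 = 3.34.
β = 15 − α = 11.66.

α = 3.34, β = 11.66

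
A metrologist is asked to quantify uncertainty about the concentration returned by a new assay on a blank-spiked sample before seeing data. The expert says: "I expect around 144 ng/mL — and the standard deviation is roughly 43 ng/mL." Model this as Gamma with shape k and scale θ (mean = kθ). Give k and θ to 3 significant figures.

For Gamma(k, scale θ): mean = kθ, variance = kθ², so CV = 1/√k.
CV = SD/mean = 43/144 = 0.2986, hence k = 1/CV² = 11.2.
Then θ = mean/k = 144/11.2 = 12.8.

k ≈ 11.2, θ ≈ 12.8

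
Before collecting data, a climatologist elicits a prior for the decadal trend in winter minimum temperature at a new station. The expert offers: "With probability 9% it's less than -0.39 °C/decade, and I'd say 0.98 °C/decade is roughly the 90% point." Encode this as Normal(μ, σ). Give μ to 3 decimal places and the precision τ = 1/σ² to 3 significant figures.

The p-quantile of Normal(μ,σ) is μ + z_p·σ, with z_{0.09} = -1.341 and z_{0.9} = 1.282.
Eliminate σ: μ = (z₂·x₁ − z₁·x₂)/(z₂ − z₁) = (1.282·-0.39 − (-1.341)·0.98)/2.622 = 0.310.
Then σ = (x₂ − x₁)/(z₂ − z₁) = (0.98 − -0.39)/2.622 = 0.522.
Precision τ = 1/σ² = 1/0.5224² = 3.66.

μ = 0.310, τ = 3.66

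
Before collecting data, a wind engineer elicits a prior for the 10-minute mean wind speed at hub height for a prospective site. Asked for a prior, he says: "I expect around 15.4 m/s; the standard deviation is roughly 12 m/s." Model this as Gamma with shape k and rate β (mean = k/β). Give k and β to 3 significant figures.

k ≈ 1.65, β ≈ 0.107

For Gamma(k, rate β): mean = k/β, variance = k/β², so CV = 1/√k.
CV = SD/mean = 12/15.4 = 0.7792, hence k = 1/CV² = 1.65.
Then β = k/mean = 1.65/15.4 = 0.107.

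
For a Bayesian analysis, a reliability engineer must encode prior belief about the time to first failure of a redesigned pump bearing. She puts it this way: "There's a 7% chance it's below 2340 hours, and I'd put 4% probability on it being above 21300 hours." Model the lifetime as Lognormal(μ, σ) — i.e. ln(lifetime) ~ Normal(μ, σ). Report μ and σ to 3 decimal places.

μ ≈ 8.768, σ ≈ 0.685

If T ~ Lognormal(μ,σ) then ln T ~ Normal(μ,σ), so the p-quantile of ln T is μ + z_p·σ.
ln(2340) = 7.758 and ln(21300) = 9.966; z_{0.07} = -1.476, z_{0.96} = 1.751.
σ = (9.966 − 7.758)/(1.751 − (-1.476)) = 0.685.
μ = 7.758 − (-1.476)·0.685 = 8.768.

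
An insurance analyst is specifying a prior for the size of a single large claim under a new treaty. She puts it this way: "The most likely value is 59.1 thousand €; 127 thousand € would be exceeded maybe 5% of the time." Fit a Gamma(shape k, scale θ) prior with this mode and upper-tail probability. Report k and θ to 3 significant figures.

Gamma(k,θ) with k>1 has mode (k−1)θ, so θ = 59.1/(k−1).
Need P(X < 127) = 0.95 with θ tied to k this way. Start at k = 2, θ = 59.1: P(X<127) ≈ 0.633.
Too low — raise k to concentrate. Iterating converges to k ≈ 5.71.
Then θ = 59.1/(5.71−1) ≈ 12.5.

k ≈ 5.71, θ ≈ 12.5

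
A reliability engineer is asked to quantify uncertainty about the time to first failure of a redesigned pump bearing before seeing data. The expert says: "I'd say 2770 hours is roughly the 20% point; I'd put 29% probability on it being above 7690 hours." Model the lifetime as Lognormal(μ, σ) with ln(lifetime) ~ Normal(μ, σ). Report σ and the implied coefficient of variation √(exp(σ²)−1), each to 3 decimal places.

If T ~ Lognormal(μ,σ) then ln T ~ Normal(μ,σ), so the p-quantile of ln T is μ + z_p·σ.
ln(2770) = 7.927 and ln(7690) = 8.948; z_{0.2} = -0.8416, z_{0.71} = 0.5534.
σ = (8.948 − 7.927)/(0.5534 − (-0.8416)) = 0.732.
μ = 7.927 − (-0.8416)·0.732 = 8.543.
CV = √(exp(σ²)−1) = √(exp(0.5357)−1) = 0.842.

σ ≈ 0.732, CV ≈ 0.842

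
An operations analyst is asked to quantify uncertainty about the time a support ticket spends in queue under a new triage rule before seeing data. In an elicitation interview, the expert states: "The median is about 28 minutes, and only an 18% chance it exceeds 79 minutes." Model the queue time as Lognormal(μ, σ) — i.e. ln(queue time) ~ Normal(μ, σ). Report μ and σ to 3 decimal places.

If T ~ Lognormal(μ,σ) then ln T ~ Normal(μ,σ), so the p-quantile of ln T is μ + z_p·σ.
ln(28) = 3.332 and ln(79) = 4.369; z_{0.5} = 0, z_{0.82} = 0.9154.
σ = (4.369 − 3.332)/(0.9154 − (0)) = 1.133.
μ = 3.332 − (0)·1.133 = 3.332.

μ ≈ 3.332, σ ≈ 1.133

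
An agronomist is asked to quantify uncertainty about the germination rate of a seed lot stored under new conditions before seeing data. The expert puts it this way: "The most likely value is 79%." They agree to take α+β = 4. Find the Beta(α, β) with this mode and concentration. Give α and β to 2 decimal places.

α = 2.58, β = 1.42

For α,β > 1 the Beta mode is (α−1)/(α+β−2). With α+β = 4, the mode is (α−1)/2.
Set (α−1)/2 = 0.79 → α = 1 + 0.79·2 = 2.58.
β = 4 − α = 1.42.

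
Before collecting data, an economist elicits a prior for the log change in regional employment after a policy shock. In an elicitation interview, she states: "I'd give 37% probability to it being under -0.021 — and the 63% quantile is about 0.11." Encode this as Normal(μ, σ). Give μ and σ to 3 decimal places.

For Normal(μ,σ), the p-quantile is μ + z_p·σ. Here z_{0.37} = -0.3319, z_{0.63} = 0.3319.
So -0.021 = μ − 0.3319σ and 0.11 = μ + 0.3319σ.
Subtracting: σ = (0.11 − -0.021)/(0.3319 − (-0.3319)) = 0.197.
Then μ = -0.021 − (-0.3319)·0.197 = 0.044.

μ = 0.044, σ = 0.197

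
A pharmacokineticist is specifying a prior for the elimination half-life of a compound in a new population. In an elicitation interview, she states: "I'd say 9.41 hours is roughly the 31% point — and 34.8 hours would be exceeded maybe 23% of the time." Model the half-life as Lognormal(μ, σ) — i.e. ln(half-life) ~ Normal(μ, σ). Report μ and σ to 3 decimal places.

μ ≈ 2.767, σ ≈ 1.059

If T ~ Lognormal(μ,σ) then ln T ~ Normal(μ,σ), so the p-quantile of ln T is μ + z_p·σ.
ln(9.41) = 2.242 and ln(34.8) = 3.55; z_{0.31} = -0.4959, z_{0.77} = 0.7388.
σ = (3.55 − 2.242)/(0.7388 − (-0.4959)) = 1.059.
μ = 2.242 − (-0.4959)·1.059 = 2.767.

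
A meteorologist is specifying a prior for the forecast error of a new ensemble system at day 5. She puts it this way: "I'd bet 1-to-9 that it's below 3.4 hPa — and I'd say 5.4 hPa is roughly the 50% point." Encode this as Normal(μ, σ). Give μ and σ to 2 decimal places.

μ = 5.40, σ = 1.56

The p-quantile of Normal(μ,σ) is μ + z_p·σ, with z_{0.1} = -1.282 and z_{0.5} = 0.
Eliminate σ: μ = (z₂·x₁ − z₁·x₂)/(z₂ − z₁) = (0·3.4 − (-1.282)·5.4)/1.282 = 5.40.
Then σ = (x₂ − x₁)/(z₂ − z₁) = (5.4 − 3.4)/1.282 = 1.56.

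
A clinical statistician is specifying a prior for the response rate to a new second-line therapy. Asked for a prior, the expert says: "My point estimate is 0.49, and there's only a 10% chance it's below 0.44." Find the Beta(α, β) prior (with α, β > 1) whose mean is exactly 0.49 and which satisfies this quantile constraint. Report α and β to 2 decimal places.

With mean 0.49 fixed, write α = 0.49s, β = 0.51s where s = α+β.
Need P(θ < 0.44) = 0.1 under Beta(0.49s, 0.51s). Normal approximation: (q−m)/√(m(1−m)/s) ≈ z_{0.1} = -1.28, so s ≈ 0.49·0.51·(-1.28)²/(0.44−0.49)² = 164.2.
At s = 164.2: P(θ<0.44) ≈ 0.100. Adjusting to match 0.1 gives s ≈ 163.67.
So α = 0.49·163.67 ≈ 80.20, β = 0.51·163.67 ≈ 83.47.

α ≈ 80.20, β ≈ 83.47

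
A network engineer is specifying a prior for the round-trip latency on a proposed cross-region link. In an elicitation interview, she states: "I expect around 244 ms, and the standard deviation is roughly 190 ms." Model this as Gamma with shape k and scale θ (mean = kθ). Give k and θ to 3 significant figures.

k ≈ 1.65, θ ≈ 148

For Gamma(k, scale θ): mean = kθ, variance = kθ², so CV = 1/√k.
CV = SD/mean = 190/244 = 0.7787, hence k = 1/CV² = 1.65.
Then θ = mean/k = 244/1.65 = 148.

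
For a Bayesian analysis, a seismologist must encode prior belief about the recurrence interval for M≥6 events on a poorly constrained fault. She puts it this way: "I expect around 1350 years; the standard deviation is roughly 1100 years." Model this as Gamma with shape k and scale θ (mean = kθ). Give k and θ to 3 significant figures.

k ≈ 1.51, θ ≈ 896

For Gamma(k, scale θ): mean = kθ, variance = kθ², so CV = 1/√k.
CV = SD/mean = 1100/1350 = 0.8148, hence k = 1/CV² = 1.51.
Then θ = mean/k = 1350/1.51 = 896.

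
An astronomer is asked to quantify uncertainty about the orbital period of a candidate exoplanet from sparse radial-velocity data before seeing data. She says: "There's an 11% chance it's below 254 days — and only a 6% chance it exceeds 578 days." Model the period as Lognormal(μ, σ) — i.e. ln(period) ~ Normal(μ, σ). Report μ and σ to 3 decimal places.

If T ~ Lognormal(μ,σ) then ln T ~ Normal(μ,σ), so the p-quantile of ln T is μ + z_p·σ.
ln(254) = 5.537 and ln(578) = 6.36; z_{0.11} = -1.227, z_{0.94} = 1.555.
σ = (6.36 − 5.537)/(1.555 − (-1.227)) = 0.296.
μ = 5.537 − (-1.227)·0.296 = 5.900.

μ ≈ 5.900, σ ≈ 0.296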